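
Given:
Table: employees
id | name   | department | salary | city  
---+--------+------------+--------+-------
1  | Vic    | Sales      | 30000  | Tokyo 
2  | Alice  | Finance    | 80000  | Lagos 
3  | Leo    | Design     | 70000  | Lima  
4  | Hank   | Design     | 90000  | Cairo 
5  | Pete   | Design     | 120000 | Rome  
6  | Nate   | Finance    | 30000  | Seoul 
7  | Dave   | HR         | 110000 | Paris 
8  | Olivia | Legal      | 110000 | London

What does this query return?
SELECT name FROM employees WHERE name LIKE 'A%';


LIKE 'A%' matches names starting with 'A'
Matching: 1

1 rows:
Alice


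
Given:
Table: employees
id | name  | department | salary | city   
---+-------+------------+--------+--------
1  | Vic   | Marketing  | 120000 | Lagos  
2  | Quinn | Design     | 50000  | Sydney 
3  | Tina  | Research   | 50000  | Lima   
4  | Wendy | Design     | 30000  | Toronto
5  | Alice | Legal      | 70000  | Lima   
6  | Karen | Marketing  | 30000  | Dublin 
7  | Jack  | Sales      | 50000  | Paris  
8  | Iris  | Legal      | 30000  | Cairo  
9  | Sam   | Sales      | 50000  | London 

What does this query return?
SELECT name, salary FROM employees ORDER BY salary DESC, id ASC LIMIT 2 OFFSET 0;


Sort by salary DESC (id ASC tiebreak), then skip 0 and take 2
Rows 1 through 2

2 rows:
Vic, 120000
Alice, 70000


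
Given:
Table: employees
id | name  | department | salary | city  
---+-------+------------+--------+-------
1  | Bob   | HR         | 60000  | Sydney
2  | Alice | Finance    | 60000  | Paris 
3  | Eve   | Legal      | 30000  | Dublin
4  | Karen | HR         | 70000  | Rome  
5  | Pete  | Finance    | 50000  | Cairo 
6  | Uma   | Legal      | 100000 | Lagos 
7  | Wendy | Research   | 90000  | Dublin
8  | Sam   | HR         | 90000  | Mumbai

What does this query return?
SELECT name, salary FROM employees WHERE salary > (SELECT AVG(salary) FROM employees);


Subquery: AVG(salary) = 68750.0
Filtering: salary > 68750.0
  Karen (70000) -> MATCH
  Uma (100000) -> MATCH
  Wendy (90000) -> MATCH
  Sam (90000) -> MATCH


4 rows:
Karen, 70000
Uma, 100000
Wendy, 90000
Sam, 90000


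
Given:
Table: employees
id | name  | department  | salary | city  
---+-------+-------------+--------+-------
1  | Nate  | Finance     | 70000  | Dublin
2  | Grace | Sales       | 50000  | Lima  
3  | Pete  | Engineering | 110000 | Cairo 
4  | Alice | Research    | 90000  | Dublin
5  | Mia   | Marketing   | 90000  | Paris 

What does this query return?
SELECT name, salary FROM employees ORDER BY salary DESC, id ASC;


Sorting by salary DESC, then id ASC for ties

5 rows:
Pete, 110000
Alice, 90000
Mia, 90000
Nate, 70000
Grace, 50000


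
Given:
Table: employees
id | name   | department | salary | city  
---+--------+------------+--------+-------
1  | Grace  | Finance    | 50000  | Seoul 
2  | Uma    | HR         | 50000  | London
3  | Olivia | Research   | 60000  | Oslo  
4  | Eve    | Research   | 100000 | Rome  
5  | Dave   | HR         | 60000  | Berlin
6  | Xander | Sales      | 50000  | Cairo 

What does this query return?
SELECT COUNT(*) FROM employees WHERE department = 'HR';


Counting rows where department = 'HR'
  Uma -> MATCH
  Dave -> MATCH


2


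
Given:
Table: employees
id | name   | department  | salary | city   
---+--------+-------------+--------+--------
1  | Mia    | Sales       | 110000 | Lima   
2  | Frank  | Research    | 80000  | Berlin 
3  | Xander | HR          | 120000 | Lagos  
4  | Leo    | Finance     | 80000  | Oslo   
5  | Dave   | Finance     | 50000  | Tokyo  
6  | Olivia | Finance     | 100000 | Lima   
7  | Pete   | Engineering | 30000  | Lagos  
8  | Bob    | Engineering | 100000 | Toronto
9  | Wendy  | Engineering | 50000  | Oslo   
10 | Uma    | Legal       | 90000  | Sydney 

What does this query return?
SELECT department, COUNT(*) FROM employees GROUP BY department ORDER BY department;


Assigning each row to its department group:
  Mia -> Sales
  Frank -> Research
  Xander -> HR
  Leo -> Finance
  Dave -> Finance
  Olivia -> Finance
  Pete -> Engineering
  Bob -> Engineering
  Wendy -> Engineering
  Uma -> Legal


6 groups:
Engineering, 3
Finance, 3
HR, 1
Legal, 1
Research, 1
Sales, 1


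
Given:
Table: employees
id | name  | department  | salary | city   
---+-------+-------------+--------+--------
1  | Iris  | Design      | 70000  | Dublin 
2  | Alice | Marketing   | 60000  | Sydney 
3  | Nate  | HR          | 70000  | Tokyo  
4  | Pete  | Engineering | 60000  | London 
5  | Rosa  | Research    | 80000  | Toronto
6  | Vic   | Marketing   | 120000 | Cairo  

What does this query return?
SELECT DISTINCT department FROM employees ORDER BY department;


All 'department' values (row order): Design, Marketing, HR, Engineering, Research, Marketing
Removing duplicates leaves 5 unique value(s).

5 values:
Design
Engineering
HR
Marketing
Research


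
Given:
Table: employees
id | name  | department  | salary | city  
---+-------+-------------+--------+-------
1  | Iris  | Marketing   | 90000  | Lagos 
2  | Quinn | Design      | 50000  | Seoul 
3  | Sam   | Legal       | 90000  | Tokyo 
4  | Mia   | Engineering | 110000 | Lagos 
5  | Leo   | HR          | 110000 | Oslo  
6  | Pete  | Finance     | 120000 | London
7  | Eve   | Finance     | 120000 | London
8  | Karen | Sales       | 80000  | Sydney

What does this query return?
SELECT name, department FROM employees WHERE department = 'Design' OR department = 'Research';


Filtering: department = 'Design' OR 'Research'
Matching: 1 rows

1 rows:
Quinn, Design


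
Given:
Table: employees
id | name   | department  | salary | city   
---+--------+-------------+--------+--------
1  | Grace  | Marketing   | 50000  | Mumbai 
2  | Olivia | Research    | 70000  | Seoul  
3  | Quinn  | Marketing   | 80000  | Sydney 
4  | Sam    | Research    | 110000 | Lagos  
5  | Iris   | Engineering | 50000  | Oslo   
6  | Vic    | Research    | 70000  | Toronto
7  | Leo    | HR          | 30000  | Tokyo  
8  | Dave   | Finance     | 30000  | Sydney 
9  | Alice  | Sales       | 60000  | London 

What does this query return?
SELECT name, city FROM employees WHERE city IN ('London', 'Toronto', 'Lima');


Filtering: city IN ('London', 'Toronto', 'Lima')
Matching: 2 rows

2 rows:
Vic, Toronto
Alice, London


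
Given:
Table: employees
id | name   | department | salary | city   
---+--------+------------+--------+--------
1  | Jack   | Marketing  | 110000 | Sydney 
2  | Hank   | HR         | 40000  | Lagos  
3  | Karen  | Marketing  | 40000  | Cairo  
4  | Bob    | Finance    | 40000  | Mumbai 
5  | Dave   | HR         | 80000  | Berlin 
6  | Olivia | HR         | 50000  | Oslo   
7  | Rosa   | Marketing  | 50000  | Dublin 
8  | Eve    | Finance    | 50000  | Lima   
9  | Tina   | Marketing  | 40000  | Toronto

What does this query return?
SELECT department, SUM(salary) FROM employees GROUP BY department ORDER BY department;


Summing salary within each department:
  Finance: 40000 + 50000 = 90000
  HR: 40000 + 80000 + 50000 = 170000
  Marketing: 110000 + 40000 + 50000 + 40000 = 240000


3 groups:
Finance, 90000
HR, 170000
Marketing, 240000


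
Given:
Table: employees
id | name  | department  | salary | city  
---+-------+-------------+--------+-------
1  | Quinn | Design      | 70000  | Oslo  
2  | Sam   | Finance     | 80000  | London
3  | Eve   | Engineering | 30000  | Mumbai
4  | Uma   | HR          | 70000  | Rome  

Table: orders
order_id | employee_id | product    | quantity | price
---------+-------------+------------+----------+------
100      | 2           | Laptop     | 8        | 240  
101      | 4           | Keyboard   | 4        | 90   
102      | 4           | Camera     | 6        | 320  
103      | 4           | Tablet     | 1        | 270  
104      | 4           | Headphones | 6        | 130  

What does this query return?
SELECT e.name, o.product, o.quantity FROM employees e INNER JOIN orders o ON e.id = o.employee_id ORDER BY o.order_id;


Joining employees.id = orders.employee_id:
  employee Sam (id=2) -> order Laptop
  employee Uma (id=4) -> order Keyboard
  employee Uma (id=4) -> order Camera
  employee Uma (id=4) -> order Tablet
  employee Uma (id=4) -> order Headphones


5 rows:
Sam, Laptop, 8
Uma, Keyboard, 4
Uma, Camera, 6
Uma, Tablet, 1
Uma, Headphones, 6


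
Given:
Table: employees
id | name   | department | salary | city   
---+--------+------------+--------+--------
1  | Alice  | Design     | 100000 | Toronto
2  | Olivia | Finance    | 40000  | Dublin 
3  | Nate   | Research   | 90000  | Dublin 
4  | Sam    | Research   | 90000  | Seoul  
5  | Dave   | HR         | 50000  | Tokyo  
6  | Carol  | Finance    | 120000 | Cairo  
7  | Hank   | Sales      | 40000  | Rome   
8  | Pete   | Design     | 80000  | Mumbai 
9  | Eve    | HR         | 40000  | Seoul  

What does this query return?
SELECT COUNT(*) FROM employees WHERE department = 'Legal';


Counting rows where department = 'Legal'


0


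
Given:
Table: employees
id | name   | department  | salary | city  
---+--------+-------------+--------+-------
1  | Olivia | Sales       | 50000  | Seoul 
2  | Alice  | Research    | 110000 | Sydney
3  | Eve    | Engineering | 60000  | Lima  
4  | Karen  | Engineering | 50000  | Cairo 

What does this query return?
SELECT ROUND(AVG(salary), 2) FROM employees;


SUM(salary) = 270000
COUNT = 4
ROUND(AVG, 2) = ROUND(270000 / 4, 2) = 67500.0

67500.0


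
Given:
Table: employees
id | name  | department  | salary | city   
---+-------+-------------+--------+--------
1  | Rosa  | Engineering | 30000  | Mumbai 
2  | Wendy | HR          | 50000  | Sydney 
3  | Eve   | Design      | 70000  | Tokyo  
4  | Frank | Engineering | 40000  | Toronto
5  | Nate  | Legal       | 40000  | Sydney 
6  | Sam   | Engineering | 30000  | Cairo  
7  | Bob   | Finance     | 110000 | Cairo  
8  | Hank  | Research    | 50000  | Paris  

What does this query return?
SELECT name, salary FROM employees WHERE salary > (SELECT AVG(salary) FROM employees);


Subquery: AVG(salary) = 52500.0
Filtering: salary > 52500.0
  Eve (70000) -> MATCH
  Bob (110000) -> MATCH


2 rows:
Eve, 70000
Bob, 110000


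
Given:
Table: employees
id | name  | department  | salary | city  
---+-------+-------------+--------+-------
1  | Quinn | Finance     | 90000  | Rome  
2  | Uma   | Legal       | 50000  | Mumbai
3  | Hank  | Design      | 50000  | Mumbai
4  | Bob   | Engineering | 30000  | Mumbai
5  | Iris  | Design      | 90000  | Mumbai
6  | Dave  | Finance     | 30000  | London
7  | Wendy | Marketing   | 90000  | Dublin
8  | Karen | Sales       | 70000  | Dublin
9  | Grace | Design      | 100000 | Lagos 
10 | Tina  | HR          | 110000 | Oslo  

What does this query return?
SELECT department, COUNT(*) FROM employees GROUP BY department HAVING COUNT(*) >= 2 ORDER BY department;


Groups with count >= 2:
  Design: 3 -> PASS
  Finance: 2 -> PASS
  Engineering: 1 -> filtered out
  HR: 1 -> filtered out
  Legal: 1 -> filtered out
  Marketing: 1 -> filtered out
  Sales: 1 -> filtered out


2 groups:
Design, 3
Finance, 2


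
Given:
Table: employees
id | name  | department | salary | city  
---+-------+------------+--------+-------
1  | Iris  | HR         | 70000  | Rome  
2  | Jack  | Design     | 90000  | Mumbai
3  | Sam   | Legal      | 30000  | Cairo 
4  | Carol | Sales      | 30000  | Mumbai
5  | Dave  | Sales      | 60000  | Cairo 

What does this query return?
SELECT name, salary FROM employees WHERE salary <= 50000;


Filtering: salary <= 50000
Matching: 2 rows

2 rows:
Sam, 30000
Carol, 30000


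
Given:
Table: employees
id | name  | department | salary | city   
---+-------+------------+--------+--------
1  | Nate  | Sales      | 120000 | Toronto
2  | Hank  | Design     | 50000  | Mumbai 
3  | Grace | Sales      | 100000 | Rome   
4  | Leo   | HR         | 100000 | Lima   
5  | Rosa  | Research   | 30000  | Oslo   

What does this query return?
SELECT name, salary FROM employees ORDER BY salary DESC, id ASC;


Sorting by salary DESC, then id ASC for ties

5 rows:
Nate, 120000
Grace, 100000
Leo, 100000
Hank, 50000
Rosa, 30000


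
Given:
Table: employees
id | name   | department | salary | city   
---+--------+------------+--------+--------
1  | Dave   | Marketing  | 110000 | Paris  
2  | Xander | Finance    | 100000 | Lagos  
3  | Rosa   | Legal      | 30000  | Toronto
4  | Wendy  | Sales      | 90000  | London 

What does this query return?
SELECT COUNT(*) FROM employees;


COUNT(*) counts all rows

4


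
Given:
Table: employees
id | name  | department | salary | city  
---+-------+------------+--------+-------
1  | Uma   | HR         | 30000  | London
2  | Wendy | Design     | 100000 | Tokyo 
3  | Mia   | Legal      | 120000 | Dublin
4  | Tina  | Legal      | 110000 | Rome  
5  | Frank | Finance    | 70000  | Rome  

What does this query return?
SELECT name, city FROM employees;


Projecting columns: name, city

5 rows:
Uma, London
Wendy, Tokyo
Mia, Dublin
Tina, Rome
Frank, Rome


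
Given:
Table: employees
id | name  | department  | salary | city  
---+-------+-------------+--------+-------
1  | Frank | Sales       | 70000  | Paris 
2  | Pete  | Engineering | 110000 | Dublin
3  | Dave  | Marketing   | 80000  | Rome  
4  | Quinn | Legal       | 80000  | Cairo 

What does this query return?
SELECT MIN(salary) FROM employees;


Salaries: 70000, 110000, 80000, 80000
MIN = 70000

70000


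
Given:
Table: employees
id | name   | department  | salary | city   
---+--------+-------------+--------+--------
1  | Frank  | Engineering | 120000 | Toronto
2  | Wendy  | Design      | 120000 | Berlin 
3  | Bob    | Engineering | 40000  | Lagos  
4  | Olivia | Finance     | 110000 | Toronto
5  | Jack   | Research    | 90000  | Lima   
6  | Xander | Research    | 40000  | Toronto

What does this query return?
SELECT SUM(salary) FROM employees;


SUM(salary) = 120000 + 120000 + 40000 + 110000 + 90000 + 40000 = 520000

520000


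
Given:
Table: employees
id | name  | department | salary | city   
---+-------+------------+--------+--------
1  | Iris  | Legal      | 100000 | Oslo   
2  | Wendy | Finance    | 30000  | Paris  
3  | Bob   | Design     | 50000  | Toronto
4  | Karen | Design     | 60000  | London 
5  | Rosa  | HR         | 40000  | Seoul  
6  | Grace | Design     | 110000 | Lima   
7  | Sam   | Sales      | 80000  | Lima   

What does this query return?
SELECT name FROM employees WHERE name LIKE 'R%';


LIKE 'R%' matches names starting with 'R'
Matching: 1

1 rows:
Rosa


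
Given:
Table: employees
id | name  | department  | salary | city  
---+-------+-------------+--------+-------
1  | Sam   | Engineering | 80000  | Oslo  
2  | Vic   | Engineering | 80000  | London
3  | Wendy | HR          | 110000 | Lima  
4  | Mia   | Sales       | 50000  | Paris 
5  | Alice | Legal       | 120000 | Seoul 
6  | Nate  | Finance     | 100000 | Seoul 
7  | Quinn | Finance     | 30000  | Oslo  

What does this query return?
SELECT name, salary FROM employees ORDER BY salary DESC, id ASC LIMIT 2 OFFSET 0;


Sort by salary DESC (id ASC tiebreak), then skip 0 and take 2
Rows 1 through 2

2 rows:
Alice, 120000
Wendy, 110000


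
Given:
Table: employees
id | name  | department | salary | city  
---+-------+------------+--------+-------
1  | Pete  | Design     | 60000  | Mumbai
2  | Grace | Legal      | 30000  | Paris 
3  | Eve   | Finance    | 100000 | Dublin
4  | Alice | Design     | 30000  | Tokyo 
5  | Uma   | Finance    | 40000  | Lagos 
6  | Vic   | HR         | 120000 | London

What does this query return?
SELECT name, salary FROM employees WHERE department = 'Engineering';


Filtering: department = 'Engineering'
Matching rows: 0

Empty result set (0 rows)


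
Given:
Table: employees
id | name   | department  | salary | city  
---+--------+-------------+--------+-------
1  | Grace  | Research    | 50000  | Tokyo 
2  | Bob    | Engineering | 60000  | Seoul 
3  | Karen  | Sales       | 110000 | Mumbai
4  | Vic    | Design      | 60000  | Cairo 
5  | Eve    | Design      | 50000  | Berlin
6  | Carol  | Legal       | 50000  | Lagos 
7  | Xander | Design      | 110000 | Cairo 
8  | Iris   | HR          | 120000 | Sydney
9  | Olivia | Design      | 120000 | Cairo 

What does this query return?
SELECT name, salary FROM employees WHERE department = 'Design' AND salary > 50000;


Filtering: department = 'Design' AND salary > 50000
Matching: 3 rows

3 rows:
Vic, 60000
Xander, 110000
Olivia, 120000


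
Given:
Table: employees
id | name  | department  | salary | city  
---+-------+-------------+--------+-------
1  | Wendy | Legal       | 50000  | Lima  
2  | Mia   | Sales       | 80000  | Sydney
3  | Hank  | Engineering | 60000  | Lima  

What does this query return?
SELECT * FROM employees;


SELECT * returns all 3 rows with all columns

3 rows:
1, Wendy, Legal, 50000, Lima
2, Mia, Sales, 80000, Sydney
3, Hank, Engineering, 60000, Lima


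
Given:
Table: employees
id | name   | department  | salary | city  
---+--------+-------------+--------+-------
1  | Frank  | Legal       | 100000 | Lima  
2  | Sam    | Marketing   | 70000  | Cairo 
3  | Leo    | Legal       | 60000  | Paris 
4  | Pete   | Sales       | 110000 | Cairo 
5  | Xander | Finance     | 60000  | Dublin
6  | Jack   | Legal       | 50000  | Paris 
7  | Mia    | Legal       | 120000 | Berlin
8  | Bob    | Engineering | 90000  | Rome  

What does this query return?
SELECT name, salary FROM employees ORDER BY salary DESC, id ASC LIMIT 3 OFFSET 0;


Sort by salary DESC (id ASC tiebreak), then skip 0 and take 3
Rows 1 through 3

3 rows:
Mia, 120000
Pete, 110000
Frank, 100000


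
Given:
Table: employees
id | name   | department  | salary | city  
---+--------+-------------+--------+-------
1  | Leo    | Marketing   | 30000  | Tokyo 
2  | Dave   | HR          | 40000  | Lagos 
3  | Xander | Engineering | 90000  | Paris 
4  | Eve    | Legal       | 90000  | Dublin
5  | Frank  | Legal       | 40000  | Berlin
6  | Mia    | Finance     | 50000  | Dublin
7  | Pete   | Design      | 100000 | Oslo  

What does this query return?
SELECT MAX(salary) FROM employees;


Salaries: 30000, 40000, 90000, 90000, 40000, 50000, 100000
MAX = 100000

100000


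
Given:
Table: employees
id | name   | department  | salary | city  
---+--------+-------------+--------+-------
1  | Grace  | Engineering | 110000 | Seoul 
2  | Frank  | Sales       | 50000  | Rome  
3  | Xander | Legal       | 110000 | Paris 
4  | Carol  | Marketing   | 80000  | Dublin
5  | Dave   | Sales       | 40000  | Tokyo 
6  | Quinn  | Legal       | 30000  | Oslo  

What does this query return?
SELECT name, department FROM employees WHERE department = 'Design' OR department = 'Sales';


Filtering: department = 'Design' OR 'Sales'
Matching: 2 rows

2 rows:
Frank, Sales
Dave, Sales


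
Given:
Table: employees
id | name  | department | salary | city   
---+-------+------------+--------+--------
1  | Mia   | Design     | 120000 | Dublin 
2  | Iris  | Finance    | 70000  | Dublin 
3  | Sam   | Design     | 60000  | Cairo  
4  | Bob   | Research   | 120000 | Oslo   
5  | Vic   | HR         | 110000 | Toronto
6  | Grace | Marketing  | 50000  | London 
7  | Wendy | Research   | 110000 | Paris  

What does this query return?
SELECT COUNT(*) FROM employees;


COUNT(*) counts all rows

7


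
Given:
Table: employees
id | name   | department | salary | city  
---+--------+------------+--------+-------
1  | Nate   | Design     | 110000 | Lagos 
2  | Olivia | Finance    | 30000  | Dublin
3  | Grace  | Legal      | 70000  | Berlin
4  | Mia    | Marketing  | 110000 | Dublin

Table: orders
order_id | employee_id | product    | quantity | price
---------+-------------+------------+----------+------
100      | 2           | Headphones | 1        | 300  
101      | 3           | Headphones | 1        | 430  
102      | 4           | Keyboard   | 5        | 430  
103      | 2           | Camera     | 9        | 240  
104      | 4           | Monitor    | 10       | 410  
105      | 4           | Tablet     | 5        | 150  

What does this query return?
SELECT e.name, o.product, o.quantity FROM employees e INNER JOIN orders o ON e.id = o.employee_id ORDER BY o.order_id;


Joining employees.id = orders.employee_id:
  employee Olivia (id=2) -> order Headphones
  employee Grace (id=3) -> order Headphones
  employee Mia (id=4) -> order Keyboard
  employee Olivia (id=2) -> order Camera
  employee Mia (id=4) -> order Monitor
  employee Mia (id=4) -> order Tablet


6 rows:
Olivia, Headphones, 1
Grace, Headphones, 1
Mia, Keyboard, 5
Olivia, Camera, 9
Mia, Monitor, 10
Mia, Tablet, 5


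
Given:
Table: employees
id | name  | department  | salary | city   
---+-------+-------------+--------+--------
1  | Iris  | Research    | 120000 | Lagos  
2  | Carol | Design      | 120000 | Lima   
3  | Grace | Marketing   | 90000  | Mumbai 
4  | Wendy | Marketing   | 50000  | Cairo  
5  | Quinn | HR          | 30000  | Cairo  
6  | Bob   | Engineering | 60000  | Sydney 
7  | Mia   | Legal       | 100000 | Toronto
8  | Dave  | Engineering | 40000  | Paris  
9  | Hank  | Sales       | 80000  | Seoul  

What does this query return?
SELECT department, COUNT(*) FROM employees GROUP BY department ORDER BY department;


Assigning each row to its department group:
  Iris -> Research
  Carol -> Design
  Grace -> Marketing
  Wendy -> Marketing
  Quinn -> HR
  Bob -> Engineering
  Mia -> Legal
  Dave -> Engineering
  Hank -> Sales


7 groups:
Design, 1
Engineering, 2
HR, 1
Legal, 1
Marketing, 2
Research, 1
Sales, 1


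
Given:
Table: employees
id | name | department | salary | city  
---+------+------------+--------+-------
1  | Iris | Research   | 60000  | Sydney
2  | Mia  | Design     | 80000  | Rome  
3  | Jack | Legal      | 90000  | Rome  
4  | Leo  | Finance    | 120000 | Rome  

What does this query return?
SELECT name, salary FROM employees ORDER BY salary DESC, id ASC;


Sorting by salary DESC, then id ASC for ties

4 rows:
Leo, 120000
Jack, 90000
Mia, 80000
Iris, 60000


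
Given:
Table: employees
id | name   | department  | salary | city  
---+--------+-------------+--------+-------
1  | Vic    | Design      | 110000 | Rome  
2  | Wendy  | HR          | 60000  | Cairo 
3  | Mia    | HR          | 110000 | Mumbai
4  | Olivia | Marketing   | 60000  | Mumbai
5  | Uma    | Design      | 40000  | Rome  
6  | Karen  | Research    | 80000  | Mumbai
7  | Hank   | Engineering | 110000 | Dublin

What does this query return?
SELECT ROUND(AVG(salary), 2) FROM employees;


SUM(salary) = 570000
COUNT = 7
ROUND(AVG, 2) = ROUND(570000 / 7, 2) = 81428.57

81428.57


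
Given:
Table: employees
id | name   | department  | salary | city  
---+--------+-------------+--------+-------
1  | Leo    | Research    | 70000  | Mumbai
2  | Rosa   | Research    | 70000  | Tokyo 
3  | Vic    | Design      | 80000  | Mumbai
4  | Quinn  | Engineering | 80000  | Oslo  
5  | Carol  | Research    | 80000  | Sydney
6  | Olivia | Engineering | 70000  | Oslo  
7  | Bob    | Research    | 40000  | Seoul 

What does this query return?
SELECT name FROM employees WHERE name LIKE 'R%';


LIKE 'R%' matches names starting with 'R'
Matching: 1

1 rows:
Rosa


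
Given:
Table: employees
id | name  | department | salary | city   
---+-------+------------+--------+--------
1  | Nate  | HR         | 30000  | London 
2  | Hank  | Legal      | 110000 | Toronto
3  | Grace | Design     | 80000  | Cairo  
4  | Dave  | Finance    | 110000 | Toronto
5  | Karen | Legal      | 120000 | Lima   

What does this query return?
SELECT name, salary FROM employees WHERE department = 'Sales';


Filtering: department = 'Sales'
Matching rows: 0

Empty result set (0 rows)


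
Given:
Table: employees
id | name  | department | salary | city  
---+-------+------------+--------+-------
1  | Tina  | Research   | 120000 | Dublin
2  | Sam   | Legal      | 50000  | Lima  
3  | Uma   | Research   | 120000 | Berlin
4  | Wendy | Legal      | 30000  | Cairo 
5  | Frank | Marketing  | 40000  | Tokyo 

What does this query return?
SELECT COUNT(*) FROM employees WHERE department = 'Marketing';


Counting rows where department = 'Marketing'
  Frank -> MATCH


1


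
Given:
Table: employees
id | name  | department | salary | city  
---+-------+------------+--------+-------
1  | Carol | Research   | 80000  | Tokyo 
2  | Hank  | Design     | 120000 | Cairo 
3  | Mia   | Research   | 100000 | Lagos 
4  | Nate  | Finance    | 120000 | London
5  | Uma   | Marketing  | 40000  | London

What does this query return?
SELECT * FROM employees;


SELECT * returns all 5 rows with all columns

5 rows:
1, Carol, Research, 80000, Tokyo
2, Hank, Design, 120000, Cairo
3, Mia, Research, 100000, Lagos
4, Nate, Finance, 120000, London
5, Uma, Marketing, 40000, London


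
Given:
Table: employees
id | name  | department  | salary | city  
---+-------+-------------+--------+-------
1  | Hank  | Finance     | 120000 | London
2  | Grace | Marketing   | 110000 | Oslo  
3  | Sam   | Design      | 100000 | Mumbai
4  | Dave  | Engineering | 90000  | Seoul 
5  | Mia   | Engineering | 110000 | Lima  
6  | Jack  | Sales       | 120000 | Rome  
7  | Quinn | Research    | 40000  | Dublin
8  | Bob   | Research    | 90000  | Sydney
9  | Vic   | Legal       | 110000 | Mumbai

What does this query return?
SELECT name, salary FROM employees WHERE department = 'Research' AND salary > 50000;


Filtering: department = 'Research' AND salary > 50000
Matching: 1 rows

1 rows:
Bob, 90000


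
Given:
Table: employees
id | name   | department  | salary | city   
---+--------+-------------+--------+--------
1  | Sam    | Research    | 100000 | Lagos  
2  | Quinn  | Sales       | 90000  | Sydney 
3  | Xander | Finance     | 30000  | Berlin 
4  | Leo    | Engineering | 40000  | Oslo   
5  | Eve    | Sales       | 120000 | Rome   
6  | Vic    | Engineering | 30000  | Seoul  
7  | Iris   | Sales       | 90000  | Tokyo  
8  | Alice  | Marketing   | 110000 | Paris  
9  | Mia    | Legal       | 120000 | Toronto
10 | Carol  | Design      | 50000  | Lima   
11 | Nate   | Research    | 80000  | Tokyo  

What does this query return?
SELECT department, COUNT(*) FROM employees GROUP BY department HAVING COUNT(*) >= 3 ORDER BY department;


Groups with count >= 3:
  Sales: 3 -> PASS
  Design: 1 -> filtered out
  Engineering: 2 -> filtered out
  Finance: 1 -> filtered out
  Legal: 1 -> filtered out
  Marketing: 1 -> filtered out
  Research: 2 -> filtered out


1 groups:
Sales, 3


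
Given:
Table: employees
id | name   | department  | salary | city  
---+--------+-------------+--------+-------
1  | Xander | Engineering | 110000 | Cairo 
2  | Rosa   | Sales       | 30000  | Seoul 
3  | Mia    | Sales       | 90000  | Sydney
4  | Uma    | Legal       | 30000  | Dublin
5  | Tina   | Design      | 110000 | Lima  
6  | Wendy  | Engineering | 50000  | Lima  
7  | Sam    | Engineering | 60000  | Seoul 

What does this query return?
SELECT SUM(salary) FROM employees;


SUM(salary) = 110000 + 30000 + 90000 + 30000 + 110000 + 50000 + 60000 = 480000

480000


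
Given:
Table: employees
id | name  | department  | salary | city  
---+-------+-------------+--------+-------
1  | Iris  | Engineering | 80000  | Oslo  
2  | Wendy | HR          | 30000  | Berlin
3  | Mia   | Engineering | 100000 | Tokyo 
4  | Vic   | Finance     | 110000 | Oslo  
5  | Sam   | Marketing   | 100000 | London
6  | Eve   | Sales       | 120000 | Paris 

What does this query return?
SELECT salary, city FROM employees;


Projecting columns: salary, city

6 rows:
80000, Oslo
30000, Berlin
100000, Tokyo
110000, Oslo
100000, London
120000, Paris


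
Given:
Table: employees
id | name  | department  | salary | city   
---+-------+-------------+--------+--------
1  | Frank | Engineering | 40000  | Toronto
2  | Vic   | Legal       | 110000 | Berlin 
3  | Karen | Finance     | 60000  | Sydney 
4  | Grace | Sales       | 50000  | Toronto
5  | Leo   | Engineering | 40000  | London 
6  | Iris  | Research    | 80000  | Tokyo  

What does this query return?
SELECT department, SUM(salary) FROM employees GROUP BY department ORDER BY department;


Summing salary within each department:
  Engineering: 40000 + 40000 = 80000
  Finance: 60000 = 60000
  Legal: 110000 = 110000
  Research: 80000 = 80000
  Sales: 50000 = 50000


5 groups:
Engineering, 80000
Finance, 60000
Legal, 110000
Research, 80000
Sales, 50000


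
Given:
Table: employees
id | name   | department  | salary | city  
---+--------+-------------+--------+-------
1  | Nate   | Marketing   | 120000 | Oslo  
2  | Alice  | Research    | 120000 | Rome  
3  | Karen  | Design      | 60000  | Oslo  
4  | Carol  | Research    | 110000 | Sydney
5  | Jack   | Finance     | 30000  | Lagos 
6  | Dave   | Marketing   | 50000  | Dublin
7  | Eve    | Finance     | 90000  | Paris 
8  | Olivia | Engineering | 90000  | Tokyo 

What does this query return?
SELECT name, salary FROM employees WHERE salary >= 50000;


Filtering: salary >= 50000
Matching: 7 rows

7 rows:
Nate, 120000
Alice, 120000
Karen, 60000
Carol, 110000
Dave, 50000
Eve, 90000
Olivia, 90000


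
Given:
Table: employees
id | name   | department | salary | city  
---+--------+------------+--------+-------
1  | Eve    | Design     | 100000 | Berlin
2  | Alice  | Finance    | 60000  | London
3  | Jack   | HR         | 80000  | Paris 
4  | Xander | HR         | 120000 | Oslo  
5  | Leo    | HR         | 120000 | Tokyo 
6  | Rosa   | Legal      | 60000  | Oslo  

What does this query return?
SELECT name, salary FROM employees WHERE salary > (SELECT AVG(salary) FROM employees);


Subquery: AVG(salary) = 90000.0
Filtering: salary > 90000.0
  Eve (100000) -> MATCH
  Xander (120000) -> MATCH
  Leo (120000) -> MATCH


3 rows:
Eve, 100000
Xander, 120000
Leo, 120000


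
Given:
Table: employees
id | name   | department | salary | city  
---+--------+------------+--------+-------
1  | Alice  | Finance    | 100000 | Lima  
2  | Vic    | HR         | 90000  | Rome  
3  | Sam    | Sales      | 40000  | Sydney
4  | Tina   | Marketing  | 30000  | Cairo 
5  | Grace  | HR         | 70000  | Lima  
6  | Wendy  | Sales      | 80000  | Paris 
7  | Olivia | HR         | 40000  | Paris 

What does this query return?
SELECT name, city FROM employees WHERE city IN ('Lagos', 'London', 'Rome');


Filtering: city IN ('Lagos', 'London', 'Rome')
Matching: 1 rows

1 rows:
Vic, Rome


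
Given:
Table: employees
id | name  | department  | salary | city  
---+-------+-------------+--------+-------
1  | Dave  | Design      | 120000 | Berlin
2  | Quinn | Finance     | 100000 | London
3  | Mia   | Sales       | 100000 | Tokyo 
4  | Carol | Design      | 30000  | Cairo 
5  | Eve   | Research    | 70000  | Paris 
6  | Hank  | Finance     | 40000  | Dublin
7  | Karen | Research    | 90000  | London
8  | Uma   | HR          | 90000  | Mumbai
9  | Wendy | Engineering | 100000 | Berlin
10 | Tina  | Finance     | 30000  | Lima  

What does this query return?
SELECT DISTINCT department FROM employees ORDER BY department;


All 'department' values (row order): Design, Finance, Sales, Design, Research, Finance, Research, HR, Engineering, Finance
Removing duplicates leaves 6 unique value(s).

6 values:
Design
Engineering
Finance
HR
Research
Sales


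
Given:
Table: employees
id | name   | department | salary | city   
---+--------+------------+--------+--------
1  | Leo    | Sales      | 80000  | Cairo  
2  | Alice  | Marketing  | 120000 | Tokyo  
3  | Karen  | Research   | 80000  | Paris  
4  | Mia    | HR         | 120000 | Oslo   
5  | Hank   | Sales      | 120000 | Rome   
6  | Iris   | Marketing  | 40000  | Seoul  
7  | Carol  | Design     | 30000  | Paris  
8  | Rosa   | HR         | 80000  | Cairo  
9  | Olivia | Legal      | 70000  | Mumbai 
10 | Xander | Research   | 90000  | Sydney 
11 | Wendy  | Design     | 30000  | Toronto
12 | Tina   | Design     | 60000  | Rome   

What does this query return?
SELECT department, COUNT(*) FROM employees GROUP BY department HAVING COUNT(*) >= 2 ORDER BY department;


Groups with count >= 2:
  Design: 3 -> PASS
  HR: 2 -> PASS
  Marketing: 2 -> PASS
  Research: 2 -> PASS
  Sales: 2 -> PASS
  Legal: 1 -> filtered out


5 groups:
Design, 3
HR, 2
Marketing, 2
Research, 2
Sales, 2


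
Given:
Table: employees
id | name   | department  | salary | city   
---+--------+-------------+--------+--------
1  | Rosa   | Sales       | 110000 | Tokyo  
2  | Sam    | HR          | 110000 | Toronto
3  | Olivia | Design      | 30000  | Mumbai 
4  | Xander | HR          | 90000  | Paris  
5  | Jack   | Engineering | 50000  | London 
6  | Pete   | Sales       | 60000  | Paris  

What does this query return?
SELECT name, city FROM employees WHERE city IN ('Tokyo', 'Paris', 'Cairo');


Filtering: city IN ('Tokyo', 'Paris', 'Cairo')
Matching: 3 rows

3 rows:
Rosa, Tokyo
Xander, Paris
Pete, Paris


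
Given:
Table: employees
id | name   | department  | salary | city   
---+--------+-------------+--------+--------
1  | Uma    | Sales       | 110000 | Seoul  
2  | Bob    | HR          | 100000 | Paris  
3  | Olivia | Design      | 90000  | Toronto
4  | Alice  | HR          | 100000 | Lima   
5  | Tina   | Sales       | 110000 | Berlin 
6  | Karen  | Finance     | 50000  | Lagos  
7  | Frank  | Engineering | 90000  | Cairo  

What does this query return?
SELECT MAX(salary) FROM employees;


Salaries: 110000, 100000, 90000, 100000, 110000, 50000, 90000
MAX = 110000

110000


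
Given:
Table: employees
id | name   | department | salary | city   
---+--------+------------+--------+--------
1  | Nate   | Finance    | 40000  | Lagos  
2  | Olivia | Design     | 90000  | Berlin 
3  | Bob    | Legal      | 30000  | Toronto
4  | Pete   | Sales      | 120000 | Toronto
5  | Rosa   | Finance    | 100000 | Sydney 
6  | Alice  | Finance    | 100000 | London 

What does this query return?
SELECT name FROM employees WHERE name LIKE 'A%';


LIKE 'A%' matches names starting with 'A'
Matching: 1

1 rows:
Alice


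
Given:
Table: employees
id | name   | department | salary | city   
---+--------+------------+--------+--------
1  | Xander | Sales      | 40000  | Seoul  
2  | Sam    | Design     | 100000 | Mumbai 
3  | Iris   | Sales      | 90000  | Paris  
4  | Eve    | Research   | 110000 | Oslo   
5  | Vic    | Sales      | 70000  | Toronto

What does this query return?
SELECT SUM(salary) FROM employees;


SUM(salary) = 40000 + 100000 + 90000 + 110000 + 70000 = 410000

410000


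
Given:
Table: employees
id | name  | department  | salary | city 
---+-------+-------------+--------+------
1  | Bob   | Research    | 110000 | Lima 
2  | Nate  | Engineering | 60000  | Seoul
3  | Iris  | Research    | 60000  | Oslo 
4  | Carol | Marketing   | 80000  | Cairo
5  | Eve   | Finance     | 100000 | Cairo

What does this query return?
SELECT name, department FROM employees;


Projecting columns: name, department

5 rows:
Bob, Research
Nate, Engineering
Iris, Research
Carol, Marketing
Eve, Finance


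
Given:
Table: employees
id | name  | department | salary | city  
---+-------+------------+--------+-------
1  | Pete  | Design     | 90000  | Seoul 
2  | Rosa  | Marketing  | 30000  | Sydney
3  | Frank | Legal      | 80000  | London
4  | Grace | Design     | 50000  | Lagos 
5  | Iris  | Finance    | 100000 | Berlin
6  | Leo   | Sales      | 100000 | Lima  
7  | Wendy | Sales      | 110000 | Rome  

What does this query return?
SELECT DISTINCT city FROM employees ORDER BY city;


All 'city' values (row order): Seoul, Sydney, London, Lagos, Berlin, Lima, Rome
Removing duplicates leaves 7 unique value(s).

7 values:
Berlin
Lagos
Lima
London
Rome
Seoul
Sydney


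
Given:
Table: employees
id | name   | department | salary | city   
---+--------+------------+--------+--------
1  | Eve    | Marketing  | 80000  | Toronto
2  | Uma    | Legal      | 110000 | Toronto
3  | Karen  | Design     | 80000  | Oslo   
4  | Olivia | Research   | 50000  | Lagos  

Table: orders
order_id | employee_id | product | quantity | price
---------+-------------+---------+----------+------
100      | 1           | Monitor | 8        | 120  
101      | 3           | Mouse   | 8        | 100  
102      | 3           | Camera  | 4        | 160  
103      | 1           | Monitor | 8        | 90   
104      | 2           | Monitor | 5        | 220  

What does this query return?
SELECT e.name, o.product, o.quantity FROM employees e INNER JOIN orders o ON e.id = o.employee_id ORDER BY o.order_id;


Joining employees.id = orders.employee_id:
  employee Eve (id=1) -> order Monitor
  employee Karen (id=3) -> order Mouse
  employee Karen (id=3) -> order Camera
  employee Eve (id=1) -> order Monitor
  employee Uma (id=2) -> order Monitor


5 rows:
Eve, Monitor, 8
Karen, Mouse, 8
Karen, Camera, 4
Eve, Monitor, 8
Uma, Monitor, 5


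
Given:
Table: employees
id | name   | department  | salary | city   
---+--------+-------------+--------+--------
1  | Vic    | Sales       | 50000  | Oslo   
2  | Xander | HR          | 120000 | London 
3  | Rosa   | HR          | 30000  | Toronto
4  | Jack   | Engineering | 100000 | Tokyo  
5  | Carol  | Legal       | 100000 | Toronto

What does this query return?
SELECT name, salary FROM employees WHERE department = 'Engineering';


Filtering: department = 'Engineering'
Matching rows: 1

1 rows:
Jack, 100000


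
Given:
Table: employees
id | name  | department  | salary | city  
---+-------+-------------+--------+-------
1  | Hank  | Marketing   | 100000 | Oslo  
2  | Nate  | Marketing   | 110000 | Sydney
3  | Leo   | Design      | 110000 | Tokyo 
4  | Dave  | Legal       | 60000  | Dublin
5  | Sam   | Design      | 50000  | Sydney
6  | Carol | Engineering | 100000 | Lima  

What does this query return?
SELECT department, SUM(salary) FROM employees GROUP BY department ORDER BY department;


Summing salary within each department:
  Design: 110000 + 50000 = 160000
  Engineering: 100000 = 100000
  Legal: 60000 = 60000
  Marketing: 100000 + 110000 = 210000


4 groups:
Design, 160000
Engineering, 100000
Legal, 60000
Marketing, 210000


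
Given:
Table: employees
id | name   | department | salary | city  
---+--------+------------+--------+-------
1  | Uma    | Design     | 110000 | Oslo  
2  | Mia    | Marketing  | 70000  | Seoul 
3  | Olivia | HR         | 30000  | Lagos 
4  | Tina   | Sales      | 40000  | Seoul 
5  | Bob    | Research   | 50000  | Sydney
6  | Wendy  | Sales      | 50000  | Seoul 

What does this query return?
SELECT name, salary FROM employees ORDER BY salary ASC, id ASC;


Sorting by salary ASC, then id ASC for ties

6 rows:
Olivia, 30000
Tina, 40000
Bob, 50000
Wendy, 50000
Mia, 70000
Uma, 110000


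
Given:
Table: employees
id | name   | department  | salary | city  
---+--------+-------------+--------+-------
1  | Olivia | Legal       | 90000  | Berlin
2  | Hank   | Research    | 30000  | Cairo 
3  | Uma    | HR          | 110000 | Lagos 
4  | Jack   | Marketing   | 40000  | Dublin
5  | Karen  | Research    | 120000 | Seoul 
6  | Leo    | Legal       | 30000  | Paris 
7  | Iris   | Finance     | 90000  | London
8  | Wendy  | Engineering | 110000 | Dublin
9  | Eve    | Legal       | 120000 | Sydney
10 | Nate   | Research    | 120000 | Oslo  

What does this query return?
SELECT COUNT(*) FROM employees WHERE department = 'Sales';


Counting rows where department = 'Sales'


0


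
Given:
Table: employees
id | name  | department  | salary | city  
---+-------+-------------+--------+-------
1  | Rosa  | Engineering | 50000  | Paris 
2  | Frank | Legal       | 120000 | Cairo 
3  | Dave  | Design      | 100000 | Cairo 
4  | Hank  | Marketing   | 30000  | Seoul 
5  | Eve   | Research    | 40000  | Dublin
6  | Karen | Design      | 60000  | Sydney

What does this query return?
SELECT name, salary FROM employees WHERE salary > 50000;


Filtering: salary > 50000
Matching: 3 rows

3 rows:
Frank, 120000
Dave, 100000
Karen, 60000


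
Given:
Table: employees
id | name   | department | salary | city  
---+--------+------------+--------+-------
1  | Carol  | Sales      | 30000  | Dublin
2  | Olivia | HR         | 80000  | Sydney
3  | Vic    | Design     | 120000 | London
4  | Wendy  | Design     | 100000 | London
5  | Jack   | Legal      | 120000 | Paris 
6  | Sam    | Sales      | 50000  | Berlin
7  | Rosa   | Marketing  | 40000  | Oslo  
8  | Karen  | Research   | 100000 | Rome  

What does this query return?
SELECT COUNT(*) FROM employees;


COUNT(*) counts all rows

8
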